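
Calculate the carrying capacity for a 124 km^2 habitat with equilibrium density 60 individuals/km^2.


K = 60 * 124 = 7440 individuals

7440 individuals


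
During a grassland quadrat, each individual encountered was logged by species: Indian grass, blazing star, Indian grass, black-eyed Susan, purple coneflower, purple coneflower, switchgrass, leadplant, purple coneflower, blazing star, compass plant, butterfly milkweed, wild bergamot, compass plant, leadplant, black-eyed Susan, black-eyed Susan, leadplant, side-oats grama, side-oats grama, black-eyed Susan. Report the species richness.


Total individuals logged = 21
Distinct species (count of individuals): Indian grass (2), blazing star (2), black-eyed Susan (4), purple coneflower (3), switchgrass (1), leadplant (3), compass plant (2), butterfly milkweed (1), wild bergamot (1), side-oats grama (2)
Species richness = number of distinct species = 10

10


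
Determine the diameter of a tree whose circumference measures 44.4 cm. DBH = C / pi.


DBH = C / pi = 44.4 / 3.141593 = 14.1330 ≈ 14.13 cm

14.13 cm


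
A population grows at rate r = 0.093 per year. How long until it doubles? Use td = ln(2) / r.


td = ln(2) / 0.093 = 0.693147 / 0.093 = 7.45319 ≈ 7.5 years

7.5 years


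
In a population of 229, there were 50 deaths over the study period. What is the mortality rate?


Mortality rate = 50 / 229 = 0.218341 ≈ 0.2183

0.2183


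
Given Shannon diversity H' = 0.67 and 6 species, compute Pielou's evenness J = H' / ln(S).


ln(6) = 1.79176
J = H' / ln(S) = 0.67 / 1.79176 = 0.373934 ≈ 0.3739

0.3739


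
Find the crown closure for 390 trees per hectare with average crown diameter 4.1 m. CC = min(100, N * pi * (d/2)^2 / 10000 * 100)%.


(d/2)^2 = (4.1/2)^2 = 2.05^2 = 4.2025
Crown area = 3.141593 * 4.2025 = 13.2025 m^2
N * area / 10000 * 100 = 390 * 13.2025 / 10000 * 100 = 51.4898
CC = min(100, 51.4898) = 51.4898 ≈ 51.5%

51.5%


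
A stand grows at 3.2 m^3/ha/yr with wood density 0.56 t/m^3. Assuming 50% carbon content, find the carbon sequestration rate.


C = 3.2 * 0.56 * 0.5 = 0.896 ≈ 0.90 t C/ha/yr

0.90 t C/ha/yr


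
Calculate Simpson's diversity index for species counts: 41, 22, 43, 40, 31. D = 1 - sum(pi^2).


Total N = 41 + 22 + 43 + 40 + 31 = 177
Per-species terms:
  p = 41/177 = 0.231638; p^2 = 0.231638^2 = 0.053656
  p = 22/177 = 0.124294; p^2 = 0.124294^2 = 0.015449
  p = 43/177 = 0.242938; p^2 = 0.242938^2 = 0.059019
  p = 40/177 = 0.225989; p^2 = 0.225989^2 = 0.051071
  p = 31/177 = 0.175141; p^2 = 0.175141^2 = 0.030674
sum(p^2) = 0.053656 + 0.015449 + 0.059019 + 0.051071 + 0.030674 = 0.209869
D = 1 - 0.209869 = 0.790131 ≈ 0.7901

0.7901


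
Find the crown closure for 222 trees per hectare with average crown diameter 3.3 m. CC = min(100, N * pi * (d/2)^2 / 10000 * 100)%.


(d/2)^2 = (3.3/2)^2 = 1.65^2 = 2.7225
Crown area = 3.141593 * 2.7225 = 8.55299 m^2
N * area / 10000 * 100 = 222 * 8.55299 / 10000 * 100 = 18.9876
CC = min(100, 18.9876) = 18.9876 ≈ 19.0%

19.0%


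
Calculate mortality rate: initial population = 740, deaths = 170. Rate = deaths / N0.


Mortality rate = 170 / 740 = 0.229730 ≈ 0.2297

0.2297


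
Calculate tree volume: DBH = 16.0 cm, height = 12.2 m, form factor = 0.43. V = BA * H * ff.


(D/200)^2 = (16.0/200)^2 = 0.08^2 = 0.0064
BA = 3.141593 * 0.0064 = 0.0201062 m^2
V = 0.0201062 * 12.2 * 0.43 = 0.105477 ≈ 0.105 m^3

0.105 m^3


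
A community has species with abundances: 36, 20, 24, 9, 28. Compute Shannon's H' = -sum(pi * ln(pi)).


Total N = 36 + 20 + 24 + 9 + 28 = 117
Per-species terms:
  p = 36/117 = 0.307692; ln(p) = -1.178656; p*ln(p) = 0.307692 * (-1.178656) = -0.362663
  p = 20/117 = 0.170940; ln(p) = -1.766443; p*ln(p) = 0.170940 * (-1.766443) = -0.301956
  p = 24/117 = 0.205128; ln(p) = -1.584121; p*ln(p) = 0.205128 * (-1.584121) = -0.324948
  p = 9/117 = 0.076923; ln(p) = -2.564950; p*ln(p) = 0.076923 * (-2.564950) = -0.197304
  p = 28/117 = 0.239316; ln(p) = -1.429970; p*ln(p) = 0.239316 * (-1.429970) = -0.342215
sum(p*ln(p)) = (-0.362663) + (-0.301956) + (-0.324948) + (-0.197304) + (-0.342215) = -1.529086
H' = -(-1.529086) = 1.529086 ≈ 1.5291

1.5291


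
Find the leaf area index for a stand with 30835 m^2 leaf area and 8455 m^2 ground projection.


LAI = 30835 / 8455 = 3.6470 ≈ 3.65

3.65


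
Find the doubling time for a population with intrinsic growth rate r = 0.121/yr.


td = ln(2) / 0.121 = 0.693147 / 0.121 = 5.72849 ≈ 5.7 years

5.7 years


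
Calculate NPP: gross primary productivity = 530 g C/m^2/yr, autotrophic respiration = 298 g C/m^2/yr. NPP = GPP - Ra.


NPP = GPP - Ra = 530 - 298 = 232 g C/m^2/yr

232 g C/m^2/yr


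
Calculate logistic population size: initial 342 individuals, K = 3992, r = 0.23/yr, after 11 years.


(K - N0)/N0 = (3992 - 342)/342 = 3650/342 = 10.6725
r*t = 0.23 * 11 = 2.53; exp(-2.53) = 0.0796590
10.6725 * 0.0796590 = 0.850161
1 + 0.850161 = 1.85016
N = 3992 / 1.85016 = 2157.65 ≈ 2158

2158


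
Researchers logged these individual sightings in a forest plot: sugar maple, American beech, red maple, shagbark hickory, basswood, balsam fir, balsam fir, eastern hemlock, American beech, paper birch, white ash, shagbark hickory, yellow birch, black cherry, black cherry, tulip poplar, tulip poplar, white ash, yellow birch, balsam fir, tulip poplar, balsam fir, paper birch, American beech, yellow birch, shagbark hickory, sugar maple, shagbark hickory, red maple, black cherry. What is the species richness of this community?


Total individuals logged = 30
Distinct species (count of individuals): sugar maple (2), American beech (3), red maple (2), shagbark hickory (4), basswood (1), balsam fir (4), eastern hemlock (1), paper birch (2), white ash (2), yellow birch (3), black cherry (3), tulip poplar (3)
Species richness = number of distinct species = 12

12


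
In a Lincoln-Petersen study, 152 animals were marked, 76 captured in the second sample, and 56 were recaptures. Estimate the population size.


N = M * C / R = 152 * 76 / 56 = 11552 / 56 = 206.29 ≈ 206

206 individuals


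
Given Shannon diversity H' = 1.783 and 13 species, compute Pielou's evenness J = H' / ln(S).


ln(13) = 2.56495
J = H' / ln(S) = 1.783 / 2.56495 = 0.695140 ≈ 0.6951

0.6951


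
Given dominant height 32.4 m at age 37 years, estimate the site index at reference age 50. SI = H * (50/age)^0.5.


50/37 = 1.35135
(1.35135)^0.5 = 1.16248
SI = 32.4 * 1.16248 = 37.6644 ≈ 37.7 m

37.7 m


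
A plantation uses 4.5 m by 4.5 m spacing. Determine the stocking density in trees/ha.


N = 10000 / 4.5^2 = 10000 / 20.25 = 493.827 ≈ 494 trees/ha

494 trees/ha


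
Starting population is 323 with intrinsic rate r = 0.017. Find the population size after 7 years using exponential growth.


r*t = 0.017 * 7 = 0.119
exp(0.119) = 1.12637
N = 323 * 1.12637 = 363.818 ≈ 364

364


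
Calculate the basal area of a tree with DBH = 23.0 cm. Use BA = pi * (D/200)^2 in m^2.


D/200 = 23.0/200 = 0.115 m
(D/200)^2 = 0.115^2 = 0.013225
BA = 3.141593 * 0.013225 = 0.0415476 ≈ 0.0415 m^2

0.0415 m^2


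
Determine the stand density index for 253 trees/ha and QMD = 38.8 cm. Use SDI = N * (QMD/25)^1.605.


QMD/25 = 38.8/25 = 1.552
(1.552)^1.605 = exp(1.605 * ln(1.552)) = exp(1.605 * 0.439544) = exp(0.705468) = 2.02479
SDI = 253 * 2.02479 = 512.272 ≈ 512

512


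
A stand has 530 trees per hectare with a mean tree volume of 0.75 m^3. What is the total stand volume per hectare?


V_stand = 530 * 0.75 = 397.5 m^3/ha

397.5 m^3/ha


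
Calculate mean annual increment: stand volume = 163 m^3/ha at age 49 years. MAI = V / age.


MAI = 163 / 49 = 3.3265 ≈ 3.33 m^3/ha/yr

3.33 m^3/ha/yr


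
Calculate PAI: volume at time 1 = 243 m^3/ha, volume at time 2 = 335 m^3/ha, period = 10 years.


PAI = (V2 - V1) / period = (335 - 243) / 10 = 92 / 10 = 9.20 m^3/ha/yr

9.20 m^3/ha/yr


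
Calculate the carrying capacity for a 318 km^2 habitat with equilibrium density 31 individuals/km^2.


K = 31 * 318 = 9858 individuals

9858 individuals


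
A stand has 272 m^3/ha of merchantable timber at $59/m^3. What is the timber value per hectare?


Value = 272 * 59 = $16048/ha

$16048/ha


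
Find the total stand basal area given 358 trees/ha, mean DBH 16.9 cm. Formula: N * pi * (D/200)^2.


(D/200)^2 = (16.9/200)^2 = 0.0845^2 = 0.00714025
Individual BA = 3.141593 * 0.00714025 = 0.0224318 m^2
Stand BA = 358 * 0.0224318 = 8.03058 ≈ 8.03 m^2/ha

8.03 m^2/ha


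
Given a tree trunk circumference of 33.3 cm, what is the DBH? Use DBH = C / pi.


DBH = C / pi = 33.3 / 3.141593 = 10.5997 ≈ 10.60 cm

10.60 cm


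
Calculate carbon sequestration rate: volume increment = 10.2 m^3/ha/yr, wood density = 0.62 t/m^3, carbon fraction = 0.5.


C = 10.2 * 0.62 * 0.5 = 3.162 ≈ 3.16 t C/ha/yr

3.16 t C/ha/yr


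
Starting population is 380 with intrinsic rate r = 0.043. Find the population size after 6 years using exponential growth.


r*t = 0.043 * 6 = 0.258
exp(0.258) = 1.29434
N = 380 * 1.29434 = 491.849 ≈ 492

492


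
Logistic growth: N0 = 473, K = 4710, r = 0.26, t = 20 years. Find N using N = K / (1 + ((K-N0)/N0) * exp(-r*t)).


(K - N0)/N0 = (4710 - 473)/473 = 4237/473 = 8.95772
r*t = 0.26 * 20 = 5.2; exp(-5.2) = 0.00551656
8.95772 * 0.00551656 = 0.0494158
1 + 0.0494158 = 1.04942
N = 4710 / 1.04942 = 4488.19 ≈ 4488

4488


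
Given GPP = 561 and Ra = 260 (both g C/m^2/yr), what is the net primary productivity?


NPP = GPP - Ra = 561 - 260 = 301 g C/m^2/yr

301 g C/m^2/yr


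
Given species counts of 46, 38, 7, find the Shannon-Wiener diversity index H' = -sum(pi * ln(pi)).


Total N = 46 + 38 + 7 = 91
Per-species terms:
  p = 46/91 = 0.505495; ln(p) = -0.682217; p*ln(p) = 0.505495 * (-0.682217) = -0.344857
  p = 38/91 = 0.417582; ln(p) = -0.873274; p*ln(p) = 0.417582 * (-0.873274) = -0.364664
  p = 7/91 = 0.076923; ln(p) = -2.564950; p*ln(p) = 0.076923 * (-2.564950) = -0.197304
sum(p*ln(p)) = (-0.344857) + (-0.364664) + (-0.197304) = -0.906825
H' = -(-0.906825) = 0.906825 ≈ 0.9068

0.9068


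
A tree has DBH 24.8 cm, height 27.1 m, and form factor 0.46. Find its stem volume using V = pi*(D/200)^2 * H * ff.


(D/200)^2 = (24.8/200)^2 = 0.124^2 = 0.015376
BA = 3.141593 * 0.015376 = 0.0483051 m^2
V = 0.0483051 * 27.1 * 0.46 = 0.602171 ≈ 0.602 m^3

0.602 m^3


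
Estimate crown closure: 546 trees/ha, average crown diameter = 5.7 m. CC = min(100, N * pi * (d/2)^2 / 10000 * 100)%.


(d/2)^2 = (5.7/2)^2 = 2.85^2 = 8.1225
Crown area = 3.141593 * 8.1225 = 25.5176 m^2
N * area / 10000 * 100 = 546 * 25.5176 / 10000 * 100 = 139.326
CC = min(100, 139.326) = 100%

100%


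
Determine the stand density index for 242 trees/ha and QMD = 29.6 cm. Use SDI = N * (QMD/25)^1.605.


QMD/25 = 29.6/25 = 1.184
(1.184)^1.605 = exp(1.605 * ln(1.184)) = exp(1.605 * 0.168899) = exp(0.271083) = 1.31138
SDI = 242 * 1.31138 = 317.354 ≈ 317

317


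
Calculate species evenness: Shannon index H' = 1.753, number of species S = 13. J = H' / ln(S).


ln(13) = 2.56495
J = H' / ln(S) = 1.753 / 2.56495 = 0.683444 ≈ 0.6834

0.6834


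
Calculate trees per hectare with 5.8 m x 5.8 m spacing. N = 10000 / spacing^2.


N = 10000 / 5.8^2 = 10000 / 33.64 = 297.265 ≈ 297 trees/ha

297 trees/ha


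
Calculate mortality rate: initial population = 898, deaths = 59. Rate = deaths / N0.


Mortality rate = 59 / 898 = 0.065702 ≈ 0.0657

0.0657


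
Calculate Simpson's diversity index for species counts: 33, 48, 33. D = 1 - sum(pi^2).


Total N = 33 + 48 + 33 = 114
Per-species terms:
  p = 33/114 = 0.289474; p^2 = 0.289474^2 = 0.083795
  p = 48/114 = 0.421053; p^2 = 0.421053^2 = 0.177286
  p = 33/114 = 0.289474; p^2 = 0.289474^2 = 0.083795
sum(p^2) = 0.083795 + 0.177286 + 0.083795 = 0.344876
D = 1 - 0.344876 = 0.655124 ≈ 0.6551

0.6551


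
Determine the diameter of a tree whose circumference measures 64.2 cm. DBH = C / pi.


DBH = C / pi = 64.2 / 3.141593 = 20.4355 ≈ 20.44 cm

20.44 cm


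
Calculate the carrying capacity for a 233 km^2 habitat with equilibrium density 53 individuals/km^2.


K = 53 * 233 = 12349 individuals

12349 individuals


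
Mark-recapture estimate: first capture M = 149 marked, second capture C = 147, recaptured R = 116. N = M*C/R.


N = M * C / R = 149 * 147 / 116 = 21903 / 116 = 188.82 ≈ 189

189 individuals


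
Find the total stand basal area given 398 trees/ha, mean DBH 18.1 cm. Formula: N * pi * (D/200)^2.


(D/200)^2 = (18.1/200)^2 = 0.0905^2 = 0.00819025
Individual BA = 3.141593 * 0.00819025 = 0.0257304 m^2
Stand BA = 398 * 0.0257304 = 10.2407 ≈ 10.24 m^2/ha

10.24 m^2/ha


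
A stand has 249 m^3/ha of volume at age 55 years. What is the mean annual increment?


MAI = 249 / 55 = 4.5273 ≈ 4.53 m^3/ha/yr

4.53 m^3/ha/yr


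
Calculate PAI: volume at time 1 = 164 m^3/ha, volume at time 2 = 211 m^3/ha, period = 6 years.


PAI = (V2 - V1) / period = (211 - 164) / 6 = 47 / 6 = 7.8333 ≈ 7.83 m^3/ha/yr

7.83 m^3/ha/yr


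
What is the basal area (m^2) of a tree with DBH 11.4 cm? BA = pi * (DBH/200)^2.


D/200 = 11.4/200 = 0.057 m
(D/200)^2 = 0.057^2 = 0.003249
BA = 3.141593 * 0.003249 = 0.0102070 ≈ 0.0102 m^2

0.0102 m^2


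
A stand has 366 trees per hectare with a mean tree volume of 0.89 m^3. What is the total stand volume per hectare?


V_stand = 366 * 0.89 = 325.74 ≈ 325.7 m^3/ha

325.7 m^3/ha


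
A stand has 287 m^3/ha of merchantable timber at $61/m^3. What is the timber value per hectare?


Value = 287 * 61 = $17507/ha

$17507/ha


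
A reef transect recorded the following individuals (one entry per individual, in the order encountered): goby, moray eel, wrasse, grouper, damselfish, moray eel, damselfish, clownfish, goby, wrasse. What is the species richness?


Total individuals logged = 10
Distinct species (count of individuals): goby (2), moray eel (2), wrasse (2), grouper (1), damselfish (2), clownfish (1)
Species richness = number of distinct species = 6

6


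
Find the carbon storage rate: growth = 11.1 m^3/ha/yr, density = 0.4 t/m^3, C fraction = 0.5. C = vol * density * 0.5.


C = 11.1 * 0.4 * 0.5 = 2.22 t C/ha/yr

2.22 t C/ha/yr


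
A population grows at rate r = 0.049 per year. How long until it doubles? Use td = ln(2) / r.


td = ln(2) / 0.049 = 0.693147 / 0.049 = 14.1459 ≈ 14.1 years

14.1 years


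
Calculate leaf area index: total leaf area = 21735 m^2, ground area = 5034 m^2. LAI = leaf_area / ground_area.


LAI = 21735 / 5034 = 4.3176 ≈ 4.32

4.32


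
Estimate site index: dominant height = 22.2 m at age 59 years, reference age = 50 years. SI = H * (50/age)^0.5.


50/59 = 0.847458
(0.847458)^0.5 = 0.920575
SI = 22.2 * 0.920575 = 20.4368 ≈ 20.4 m

20.4 m


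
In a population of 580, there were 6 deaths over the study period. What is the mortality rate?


Mortality rate = 6 / 580 = 0.010345 ≈ 0.0103

0.0103


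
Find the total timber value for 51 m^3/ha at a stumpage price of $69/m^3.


Value = 51 * 69 = $3519/ha

$3519/ha


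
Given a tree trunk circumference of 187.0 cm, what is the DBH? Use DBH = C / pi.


DBH = C / pi = 187.0 / 3.141593 = 59.5239 ≈ 59.52 cm

59.52 cm


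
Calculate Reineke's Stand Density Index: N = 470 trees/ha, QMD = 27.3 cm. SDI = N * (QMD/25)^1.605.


QMD/25 = 27.3/25 = 1.092
(1.092)^1.605 = exp(1.605 * ln(1.092)) = exp(1.605 * 0.0880109) = exp(0.141257) = 1.15172
SDI = 470 * 1.15172 = 541.308 ≈ 541

541


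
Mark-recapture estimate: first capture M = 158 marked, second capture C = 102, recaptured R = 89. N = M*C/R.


N = M * C / R = 158 * 102 / 89 = 16116 / 89 = 181.08 ≈ 181

181 individuals


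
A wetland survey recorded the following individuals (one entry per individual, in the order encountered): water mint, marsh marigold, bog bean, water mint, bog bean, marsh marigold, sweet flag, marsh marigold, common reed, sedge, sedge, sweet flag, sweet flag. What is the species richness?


Total individuals logged = 13
Distinct species (count of individuals): water mint (2), marsh marigold (3), bog bean (2), sweet flag (3), common reed (1), sedge (2)
Species richness = number of distinct species = 6

6


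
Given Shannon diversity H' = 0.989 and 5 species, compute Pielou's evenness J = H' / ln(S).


ln(5) = 1.60944
J = H' / ln(S) = 0.989 / 1.60944 = 0.614499 ≈ 0.6145

0.6145


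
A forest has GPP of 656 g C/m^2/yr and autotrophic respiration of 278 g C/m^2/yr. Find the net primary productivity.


NPP = GPP - Ra = 656 - 278 = 378 g C/m^2/yr

378 g C/m^2/yr


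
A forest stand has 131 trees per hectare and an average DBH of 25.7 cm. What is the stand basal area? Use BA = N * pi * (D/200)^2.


(D/200)^2 = (25.7/200)^2 = 0.1285^2 = 0.01651225
Individual BA = 3.141593 * 0.01651225 = 0.0518748 m^2
Stand BA = 131 * 0.0518748 = 6.79560 ≈ 6.80 m^2/ha

6.80 m^2/ha


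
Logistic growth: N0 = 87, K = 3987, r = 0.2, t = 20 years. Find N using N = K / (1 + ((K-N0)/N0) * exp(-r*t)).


(K - N0)/N0 = (3987 - 87)/87 = 3900/87 = 44.8276
r*t = 0.2 * 20 = 4; exp(-4) = 0.0183156
44.8276 * 0.0183156 = 0.821044
1 + 0.821044 = 1.82104
N = 3987 / 1.82104 = 2189.41 ≈ 2189

2189


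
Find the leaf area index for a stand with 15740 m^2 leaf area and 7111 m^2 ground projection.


LAI = 15740 / 7111 = 2.2135 ≈ 2.21

2.21


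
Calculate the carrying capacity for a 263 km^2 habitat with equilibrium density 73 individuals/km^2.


K = 73 * 263 = 19199 individuals

19199 individuals


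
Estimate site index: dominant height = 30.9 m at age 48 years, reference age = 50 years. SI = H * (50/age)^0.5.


50/48 = 1.04167
(1.04167)^0.5 = 1.02062
SI = 30.9 * 1.02062 = 31.5372 ≈ 31.5 m

31.5 m


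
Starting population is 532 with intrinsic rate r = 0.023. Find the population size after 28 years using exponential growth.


r*t = 0.023 * 28 = 0.644
exp(0.644) = 1.90408
N = 532 * 1.90408 = 1012.97 ≈ 1013

1013


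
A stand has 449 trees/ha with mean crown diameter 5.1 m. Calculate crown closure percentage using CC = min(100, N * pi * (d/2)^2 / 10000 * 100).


(d/2)^2 = (5.1/2)^2 = 2.55^2 = 6.5025
Crown area = 3.141593 * 6.5025 = 20.4282 m^2
N * area / 10000 * 100 = 449 * 20.4282 / 10000 * 100 = 91.7226
CC = min(100, 91.7226) = 91.7226 ≈ 91.7%

91.7%


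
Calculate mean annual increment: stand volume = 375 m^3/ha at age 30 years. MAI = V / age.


MAI = 375 / 30 = 12.50 m^3/ha/yr

12.50 m^3/ha/yr


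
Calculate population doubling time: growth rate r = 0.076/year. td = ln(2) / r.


td = ln(2) / 0.076 = 0.693147 / 0.076 = 9.12036 ≈ 9.1 years

9.1 years


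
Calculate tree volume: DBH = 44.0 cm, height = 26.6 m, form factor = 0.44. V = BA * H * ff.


(D/200)^2 = (44.0/200)^2 = 0.22^2 = 0.0484
BA = 3.141593 * 0.0484 = 0.152053 m^2
V = 0.152053 * 26.6 * 0.44 = 1.77963 ≈ 1.780 m^3

1.780 m^3


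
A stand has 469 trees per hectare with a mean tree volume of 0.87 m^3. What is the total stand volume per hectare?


V_stand = 469 * 0.87 = 408.03 ≈ 408.0 m^3/ha

408.0 m^3/ha


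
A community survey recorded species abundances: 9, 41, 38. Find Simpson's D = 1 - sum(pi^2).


Total N = 9 + 41 + 38 = 88
Per-species terms:
  p = 9/88 = 0.102273; p^2 = 0.102273^2 = 0.010460
  p = 41/88 = 0.465909; p^2 = 0.465909^2 = 0.217071
  p = 38/88 = 0.431818; p^2 = 0.431818^2 = 0.186467
sum(p^2) = 0.010460 + 0.217071 + 0.186467 = 0.413998
D = 1 - 0.413998 = 0.586002 ≈ 0.5860

0.5860


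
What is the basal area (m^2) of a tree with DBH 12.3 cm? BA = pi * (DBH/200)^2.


D/200 = 12.3/200 = 0.0615 m
(D/200)^2 = 0.0615^2 = 0.00378225
BA = 3.141593 * 0.00378225 = 0.0118823 ≈ 0.0119 m^2

0.0119 m^2


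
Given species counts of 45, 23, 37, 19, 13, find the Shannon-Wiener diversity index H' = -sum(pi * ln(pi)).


Total N = 45 + 23 + 37 + 19 + 13 = 137
Per-species terms:
  p = 45/137 = 0.328467; ln(p) = -1.113319; p*ln(p) = 0.328467 * (-1.113319) = -0.365689
  p = 23/137 = 0.167883; ln(p) = -1.784488; p*ln(p) = 0.167883 * (-1.784488) = -0.299585
  p = 37/137 = 0.270073; ln(p) = -1.309063; p*ln(p) = 0.270073 * (-1.309063) = -0.353543
  p = 19/137 = 0.138686; ln(p) = -1.975543; p*ln(p) = 0.138686 * (-1.975543) = -0.273980
  p = 13/137 = 0.094891; ln(p) = -2.355026; p*ln(p) = 0.094891 * (-2.355026) = -0.223471
sum(p*ln(p)) = (-0.365689) + (-0.299585) + (-0.353543) + (-0.273980) + (-0.223471) = -1.516268
H' = -(-1.516268) = 1.516268 ≈ 1.5163

1.5163


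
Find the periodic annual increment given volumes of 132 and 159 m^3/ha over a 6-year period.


PAI = (V2 - V1) / period = (159 - 132) / 6 = 27 / 6 = 4.50 m^3/ha/yr

4.50 m^3/ha/yr


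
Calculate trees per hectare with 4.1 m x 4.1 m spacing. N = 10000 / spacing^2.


N = 10000 / 4.1^2 = 10000 / 16.81 = 594.884 ≈ 595 trees/ha

595 trees/ha


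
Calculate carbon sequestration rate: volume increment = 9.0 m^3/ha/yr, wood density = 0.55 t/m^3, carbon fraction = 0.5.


C = 9.0 * 0.55 * 0.5 = 2.475 ≈ 2.48 t C/ha/yr

2.48 t C/ha/yr


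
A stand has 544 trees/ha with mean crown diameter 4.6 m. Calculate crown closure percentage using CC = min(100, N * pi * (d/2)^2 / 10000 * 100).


(d/2)^2 = (4.6/2)^2 = 2.3^2 = 5.29
Crown area = 3.141593 * 5.29 = 16.6190 m^2
N * area / 10000 * 100 = 544 * 16.6190 / 10000 * 100 = 90.4074
CC = min(100, 90.4074) = 90.4074 ≈ 90.4%

90.4%


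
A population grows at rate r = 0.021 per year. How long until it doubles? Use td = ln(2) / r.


td = ln(2) / 0.021 = 0.693147 / 0.021 = 33.0070 ≈ 33.0 years

33.0 years


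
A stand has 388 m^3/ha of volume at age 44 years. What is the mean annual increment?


MAI = 388 / 44 = 8.8182 ≈ 8.82 m^3/ha/yr

8.82 m^3/ha/yr


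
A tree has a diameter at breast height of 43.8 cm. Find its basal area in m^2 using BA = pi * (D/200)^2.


D/200 = 43.8/200 = 0.219 m
(D/200)^2 = 0.219^2 = 0.047961
BA = 3.141593 * 0.047961 = 0.150674 ≈ 0.1507 m^2

0.1507 m^2


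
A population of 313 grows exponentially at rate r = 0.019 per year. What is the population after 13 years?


r*t = 0.019 * 13 = 0.247
exp(0.247) = 1.28018
N = 313 * 1.28018 = 400.696 ≈ 401

401


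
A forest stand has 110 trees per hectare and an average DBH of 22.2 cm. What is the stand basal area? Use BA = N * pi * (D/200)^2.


(D/200)^2 = (22.2/200)^2 = 0.111^2 = 0.012321
Individual BA = 3.141593 * 0.012321 = 0.0387076 m^2
Stand BA = 110 * 0.0387076 = 4.25784 ≈ 4.26 m^2/ha

4.26 m^2/ha


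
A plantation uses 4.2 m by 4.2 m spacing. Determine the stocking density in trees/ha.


N = 10000 / 4.2^2 = 10000 / 17.64 = 566.893 ≈ 567 trees/ha

567 trees/ha


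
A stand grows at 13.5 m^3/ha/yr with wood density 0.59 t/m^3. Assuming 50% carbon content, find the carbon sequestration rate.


C = 13.5 * 0.59 * 0.5 = 3.9825 ≈ 3.98 t C/ha/yr

3.98 t C/ha/yr


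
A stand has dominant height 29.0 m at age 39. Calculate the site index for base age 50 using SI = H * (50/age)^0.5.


50/39 = 1.28205
(1.28205)^0.5 = 1.13228
SI = 29.0 * 1.13228 = 32.8361 ≈ 32.8 m

32.8 m


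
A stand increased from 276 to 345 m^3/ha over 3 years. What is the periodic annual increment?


PAI = (V2 - V1) / period = (345 - 276) / 3 = 69 / 3 = 23.00 m^3/ha/yr

23.00 m^3/ha/yr


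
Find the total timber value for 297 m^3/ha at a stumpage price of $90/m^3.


Value = 297 * 90 = $26730/ha

$26730/ha


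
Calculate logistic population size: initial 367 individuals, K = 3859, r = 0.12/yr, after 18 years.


(K - N0)/N0 = (3859 - 367)/367 = 3492/367 = 9.51499
r*t = 0.12 * 18 = 2.16; exp(-2.16) = 0.115325
9.51499 * 0.115325 = 1.09732
1 + 1.09732 = 2.09732
N = 3859 / 2.09732 = 1839.97 ≈ 1840

1840


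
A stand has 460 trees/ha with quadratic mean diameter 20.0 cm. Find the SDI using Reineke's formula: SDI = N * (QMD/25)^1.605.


QMD/25 = 20.0/25 = 0.8
(0.8)^1.605 = exp(1.605 * ln(0.8)) = exp(1.605 * (-0.223144)) = exp(-0.358146) = 0.698971
SDI = 460 * 0.698971 = 321.527 ≈ 322

322


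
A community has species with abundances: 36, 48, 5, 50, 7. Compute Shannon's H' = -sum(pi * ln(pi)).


Total N = 36 + 48 + 5 + 50 + 7 = 146
Per-species terms:
  p = 36/146 = 0.246575; ln(p) = -1.400089; p*ln(p) = 0.246575 * (-1.400089) = -0.345227
  p = 48/146 = 0.328767; ln(p) = -1.112406; p*ln(p) = 0.328767 * (-1.112406) = -0.365722
  p = 5/146 = 0.034247; ln(p) = -3.374156; p*ln(p) = 0.034247 * (-3.374156) = -0.115555
  p = 50/146 = 0.342466; ln(p) = -1.071583; p*ln(p) = 0.342466 * (-1.071583) = -0.366981
  p = 7/146 = 0.047945; ln(p) = -3.037701; p*ln(p) = 0.047945 * (-3.037701) = -0.145643
sum(p*ln(p)) = (-0.345227) + (-0.365722) + (-0.115555) + (-0.366981) + (-0.145643) = -1.339128
H' = -(-1.339128) = 1.339128 ≈ 1.3391

1.3391


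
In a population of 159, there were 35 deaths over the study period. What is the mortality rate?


Mortality rate = 35 / 159 = 0.220126 ≈ 0.2201

0.2201


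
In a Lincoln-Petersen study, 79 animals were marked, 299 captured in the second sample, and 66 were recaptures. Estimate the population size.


N = M * C / R = 79 * 299 / 66 = 23621 / 66 = 357.89 ≈ 358

358 individuals


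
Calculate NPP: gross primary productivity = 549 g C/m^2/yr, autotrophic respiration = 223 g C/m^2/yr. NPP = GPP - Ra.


NPP = GPP - Ra = 549 - 223 = 326 g C/m^2/yr

326 g C/m^2/yr


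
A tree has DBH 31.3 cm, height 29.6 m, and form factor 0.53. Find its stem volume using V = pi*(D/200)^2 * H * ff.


(D/200)^2 = (31.3/200)^2 = 0.1565^2 = 0.02449225
BA = 3.141593 * 0.02449225 = 0.0769447 m^2
V = 0.0769447 * 29.6 * 0.53 = 1.20711 ≈ 1.207 m^3

1.207 m^3


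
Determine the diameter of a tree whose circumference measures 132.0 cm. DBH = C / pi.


DBH = C / pi = 132.0 / 3.141593 = 42.0169 ≈ 42.02 cm

42.02 cm


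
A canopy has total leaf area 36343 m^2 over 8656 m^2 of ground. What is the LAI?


LAI = 36343 / 8656 = 4.1986 ≈ 4.20

4.20


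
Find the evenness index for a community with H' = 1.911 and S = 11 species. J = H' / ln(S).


ln(11) = 2.39790
J = H' / ln(S) = 1.911 / 2.39790 = 0.796947 ≈ 0.7969

0.7969


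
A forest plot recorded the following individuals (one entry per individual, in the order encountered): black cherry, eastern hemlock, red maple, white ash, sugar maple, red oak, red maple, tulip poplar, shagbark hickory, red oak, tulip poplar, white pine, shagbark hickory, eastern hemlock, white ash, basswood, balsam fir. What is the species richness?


Total individuals logged = 17
Distinct species (count of individuals): black cherry (1), eastern hemlock (2), red maple (2), white ash (2), sugar maple (1), red oak (2), tulip poplar (2), shagbark hickory (2), white pine (1), basswood (1), balsam fir (1)
Species richness = number of distinct species = 11

11


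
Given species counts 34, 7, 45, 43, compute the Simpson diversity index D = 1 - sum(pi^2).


Total N = 34 + 7 + 45 + 43 = 129
Per-species terms:
  p = 34/129 = 0.263566; p^2 = 0.263566^2 = 0.069467
  p = 7/129 = 0.054264; p^2 = 0.054264^2 = 0.002945
  p = 45/129 = 0.348837; p^2 = 0.348837^2 = 0.121687
  p = 43/129 = 0.333333; p^2 = 0.333333^2 = 0.111111
sum(p^2) = 0.069467 + 0.002945 + 0.121687 + 0.111111 = 0.305210
D = 1 - 0.305210 = 0.694790 ≈ 0.6948

0.6948


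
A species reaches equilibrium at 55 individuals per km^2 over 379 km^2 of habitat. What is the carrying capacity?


K = 55 * 379 = 20845 individuals

20845 individuals


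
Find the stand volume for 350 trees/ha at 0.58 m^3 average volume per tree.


V_stand = 350 * 0.58 = 203.0 m^3/ha

203.0 m^3/ha


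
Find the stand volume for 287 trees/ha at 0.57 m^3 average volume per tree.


V_stand = 287 * 0.57 = 163.59 ≈ 163.6 m^3/ha

163.6 m^3/ha


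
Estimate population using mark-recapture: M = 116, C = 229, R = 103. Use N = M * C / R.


N = M * C / R = 116 * 229 / 103 = 26564 / 103 = 257.90 ≈ 258

258 individuals


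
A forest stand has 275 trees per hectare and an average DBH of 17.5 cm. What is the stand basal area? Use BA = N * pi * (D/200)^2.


(D/200)^2 = (17.5/200)^2 = 0.0875^2 = 0.00765625
Individual BA = 3.141593 * 0.00765625 = 0.0240528 m^2
Stand BA = 275 * 0.0240528 = 6.61452 ≈ 6.61 m^2/ha

6.61 m^2/ha


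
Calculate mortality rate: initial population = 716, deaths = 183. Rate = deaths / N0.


Mortality rate = 183 / 716 = 0.255587 ≈ 0.2556

0.2556


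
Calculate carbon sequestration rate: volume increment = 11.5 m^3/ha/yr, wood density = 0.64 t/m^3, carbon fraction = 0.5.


C = 11.5 * 0.64 * 0.5 = 3.68 t C/ha/yr

3.68 t C/ha/yr


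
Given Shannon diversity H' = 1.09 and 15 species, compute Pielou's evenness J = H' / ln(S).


ln(15) = 2.70805
J = H' / ln(S) = 1.09 / 2.70805 = 0.402504 ≈ 0.4025

0.4025


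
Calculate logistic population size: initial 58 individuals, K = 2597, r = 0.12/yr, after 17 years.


(K - N0)/N0 = (2597 - 58)/58 = 2539/58 = 43.7759
r*t = 0.12 * 17 = 2.04; exp(-2.04) = 0.130029
43.7759 * 0.130029 = 5.69214
1 + 5.69214 = 6.69214
N = 2597 / 6.69214 = 388.067 ≈ 388

388


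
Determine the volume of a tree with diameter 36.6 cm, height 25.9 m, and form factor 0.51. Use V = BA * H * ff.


(D/200)^2 = (36.6/200)^2 = 0.183^2 = 0.033489
BA = 3.141593 * 0.033489 = 0.105209 m^2
V = 0.105209 * 25.9 * 0.51 = 1.38971 ≈ 1.390 m^3

1.390 m^3


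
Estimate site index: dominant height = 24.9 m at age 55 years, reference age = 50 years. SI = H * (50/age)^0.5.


50/55 = 0.909091
(0.909091)^0.5 = 0.953463
SI = 24.9 * 0.953463 = 23.7412 ≈ 23.7 m

23.7 m


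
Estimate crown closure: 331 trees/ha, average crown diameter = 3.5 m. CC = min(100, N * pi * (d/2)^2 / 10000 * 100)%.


(d/2)^2 = (3.5/2)^2 = 1.75^2 = 3.0625
Crown area = 3.141593 * 3.0625 = 9.62113 m^2
N * area / 10000 * 100 = 331 * 9.62113 / 10000 * 100 = 31.8459
CC = min(100, 31.8459) = 31.8459 ≈ 31.8%

31.8%


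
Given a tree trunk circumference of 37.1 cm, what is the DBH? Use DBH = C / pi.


DBH = C / pi = 37.1 / 3.141593 = 11.8093 ≈ 11.81 cm

11.81 cm


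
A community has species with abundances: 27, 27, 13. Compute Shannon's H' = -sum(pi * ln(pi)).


Total N = 27 + 27 + 13 = 67
Per-species terms:
  p = 27/67 = 0.402985; ln(p) = -0.908856; p*ln(p) = 0.402985 * (-0.908856) = -0.366255
  p = 27/67 = 0.402985; ln(p) = -0.908856; p*ln(p) = 0.402985 * (-0.908856) = -0.366255
  p = 13/67 = 0.194030; ln(p) = -1.639742; p*ln(p) = 0.194030 * (-1.639742) = -0.318159
sum(p*ln(p)) = (-0.366255) + (-0.366255) + (-0.318159) = -1.050669
H' = -(-1.050669) = 1.050669 ≈ 1.0507

1.0507


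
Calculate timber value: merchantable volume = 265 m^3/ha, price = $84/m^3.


Value = 265 * 84 = $22260/ha

$22260/ha


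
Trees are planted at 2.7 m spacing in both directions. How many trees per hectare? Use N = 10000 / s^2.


N = 10000 / 2.7^2 = 10000 / 7.29 = 1371.74 ≈ 1372 trees/ha

1372 trees/ha


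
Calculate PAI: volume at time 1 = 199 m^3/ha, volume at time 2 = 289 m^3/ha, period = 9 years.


PAI = (V2 - V1) / period = (289 - 199) / 9 = 90 / 9 = 10.00 m^3/ha/yr

10.00 m^3/ha/yr


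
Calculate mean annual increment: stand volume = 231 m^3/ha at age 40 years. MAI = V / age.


MAI = 231 / 40 = 5.7750 ≈ 5.78 m^3/ha/yr

5.78 m^3/ha/yr


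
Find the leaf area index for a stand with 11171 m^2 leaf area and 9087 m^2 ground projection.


LAI = 11171 / 9087 = 1.2293 ≈ 1.23

1.23


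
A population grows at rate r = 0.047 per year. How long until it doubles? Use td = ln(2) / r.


td = ln(2) / 0.047 = 0.693147 / 0.047 = 14.7478 ≈ 14.7 years

14.7 years


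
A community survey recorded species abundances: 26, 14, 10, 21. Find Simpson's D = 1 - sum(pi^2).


Total N = 26 + 14 + 10 + 21 = 71
Per-species terms:
  p = 26/71 = 0.366197; p^2 = 0.366197^2 = 0.134100
  p = 14/71 = 0.197183; p^2 = 0.197183^2 = 0.038881
  p = 10/71 = 0.140845; p^2 = 0.140845^2 = 0.019837
  p = 21/71 = 0.295775; p^2 = 0.295775^2 = 0.087483
sum(p^2) = 0.134100 + 0.038881 + 0.019837 + 0.087483 = 0.280301
D = 1 - 0.280301 = 0.719699 ≈ 0.7197

0.7197


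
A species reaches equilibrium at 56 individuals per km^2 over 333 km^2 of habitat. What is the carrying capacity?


K = 56 * 333 = 18648 individuals

18648 individuals


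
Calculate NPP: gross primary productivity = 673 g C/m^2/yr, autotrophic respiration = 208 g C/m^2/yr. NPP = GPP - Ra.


NPP = GPP - Ra = 673 - 208 = 465 g C/m^2/yr

465 g C/m^2/yr


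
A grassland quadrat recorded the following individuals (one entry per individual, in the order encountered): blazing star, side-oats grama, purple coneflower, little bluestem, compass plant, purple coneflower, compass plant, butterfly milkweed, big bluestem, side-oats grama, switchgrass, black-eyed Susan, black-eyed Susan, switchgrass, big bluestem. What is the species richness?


Total individuals logged = 15
Distinct species (count of individuals): blazing star (1), side-oats grama (2), purple coneflower (2), little bluestem (1), compass plant (2), butterfly milkweed (1), big bluestem (2), switchgrass (2), black-eyed Susan (2)
Species richness = number of distinct species = 9

9


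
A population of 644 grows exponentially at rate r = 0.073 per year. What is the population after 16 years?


r*t = 0.073 * 16 = 1.168
exp(1.168) = 3.21556
N = 644 * 3.21556 = 2070.82 ≈ 2071

2071


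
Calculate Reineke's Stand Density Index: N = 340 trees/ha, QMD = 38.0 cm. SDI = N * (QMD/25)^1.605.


QMD/25 = 38.0/25 = 1.52
(1.52)^1.605 = exp(1.605 * ln(1.52)) = exp(1.605 * 0.418710) = exp(0.672030) = 1.95821
SDI = 340 * 1.95821 = 665.791 ≈ 666

666


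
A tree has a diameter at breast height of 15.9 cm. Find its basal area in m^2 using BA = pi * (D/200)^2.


D/200 = 15.9/200 = 0.0795 m
(D/200)^2 = 0.0795^2 = 0.00632025
BA = 3.141593 * 0.00632025 = 0.0198557 ≈ 0.0199 m^2

0.0199 m^2


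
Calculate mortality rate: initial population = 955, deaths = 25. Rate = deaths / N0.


Mortality rate = 25 / 955 = 0.026178 ≈ 0.0262

0.0262


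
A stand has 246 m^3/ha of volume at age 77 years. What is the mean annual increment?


MAI = 246 / 77 = 3.1948 ≈ 3.19 m^3/ha/yr

3.19 m^3/ha/yr


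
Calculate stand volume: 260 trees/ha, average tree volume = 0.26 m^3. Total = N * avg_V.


V_stand = 260 * 0.26 = 67.6 m^3/ha

67.6 m^3/ha


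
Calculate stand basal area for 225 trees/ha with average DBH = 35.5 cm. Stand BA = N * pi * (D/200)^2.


(D/200)^2 = (35.5/200)^2 = 0.1775^2 = 0.03150625
Individual BA = 3.141593 * 0.03150625 = 0.0989798 m^2
Stand BA = 225 * 0.0989798 = 22.2705 ≈ 22.27 m^2/ha

22.27 m^2/ha


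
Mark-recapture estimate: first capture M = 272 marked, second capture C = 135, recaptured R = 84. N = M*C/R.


N = M * C / R = 272 * 135 / 84 = 36720 / 84 = 437.14 ≈ 437

437 individuals


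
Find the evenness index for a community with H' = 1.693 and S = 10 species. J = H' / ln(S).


ln(10) = 2.30259
J = H' / ln(S) = 1.693 / 2.30259 = 0.735259 ≈ 0.7353

0.7353


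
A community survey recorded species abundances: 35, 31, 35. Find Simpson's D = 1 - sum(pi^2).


Total N = 35 + 31 + 35 = 101
Per-species terms:
  p = 35/101 = 0.346535; p^2 = 0.346535^2 = 0.120087
  p = 31/101 = 0.306931; p^2 = 0.306931^2 = 0.094207
  p = 35/101 = 0.346535; p^2 = 0.346535^2 = 0.120087
sum(p^2) = 0.120087 + 0.094207 + 0.120087 = 0.334381
D = 1 - 0.334381 = 0.665619 ≈ 0.6656

0.6656


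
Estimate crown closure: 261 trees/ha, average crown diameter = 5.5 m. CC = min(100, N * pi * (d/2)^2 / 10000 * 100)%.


(d/2)^2 = (5.5/2)^2 = 2.75^2 = 7.5625
Crown area = 3.141593 * 7.5625 = 23.7583 m^2
N * area / 10000 * 100 = 261 * 23.7583 / 10000 * 100 = 62.0092
CC = min(100, 62.0092) = 62.0092 ≈ 62.0%

62.0%


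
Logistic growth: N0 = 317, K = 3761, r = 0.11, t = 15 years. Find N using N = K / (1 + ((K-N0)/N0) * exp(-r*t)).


(K - N0)/N0 = (3761 - 317)/317 = 3444/317 = 10.8644
r*t = 0.11 * 15 = 1.65; exp(-1.65) = 0.192050
10.8644 * 0.192050 = 2.08651
1 + 2.08651 = 3.08651
N = 3761 / 3.08651 = 1218.53 ≈ 1219

1219


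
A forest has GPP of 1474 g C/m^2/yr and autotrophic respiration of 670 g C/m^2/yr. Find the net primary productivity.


NPP = GPP - Ra = 1474 - 670 = 804 g C/m^2/yr

804 g C/m^2/yr


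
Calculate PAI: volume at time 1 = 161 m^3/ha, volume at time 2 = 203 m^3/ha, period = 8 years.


PAI = (V2 - V1) / period = (203 - 161) / 8 = 42 / 8 = 5.25 m^3/ha/yr

5.25 m^3/ha/yr


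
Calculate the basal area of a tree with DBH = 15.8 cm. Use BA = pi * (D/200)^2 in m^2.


D/200 = 15.8/200 = 0.079 m
(D/200)^2 = 0.079^2 = 0.006241
BA = 3.141593 * 0.006241 = 0.0196067 ≈ 0.0196 m^2

0.0196 m^2


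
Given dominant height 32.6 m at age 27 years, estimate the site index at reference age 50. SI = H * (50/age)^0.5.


50/27 = 1.85185
(1.85185)^0.5 = 1.36083
SI = 32.6 * 1.36083 = 44.3631 ≈ 44.4 m

44.4 m


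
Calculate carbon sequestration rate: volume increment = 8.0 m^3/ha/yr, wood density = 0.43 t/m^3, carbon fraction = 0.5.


C = 8.0 * 0.43 * 0.5 = 1.72 t C/ha/yr

1.72 t C/ha/yr


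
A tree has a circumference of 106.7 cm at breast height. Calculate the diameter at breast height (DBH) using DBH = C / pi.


DBH = C / pi = 106.7 / 3.141593 = 33.9637 ≈ 33.96 cm

33.96 cm


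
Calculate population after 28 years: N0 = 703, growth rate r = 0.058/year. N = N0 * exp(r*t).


r*t = 0.058 * 28 = 1.624
exp(1.624) = 5.07334
N = 703 * 5.07334 = 3566.56 ≈ 3567

3567


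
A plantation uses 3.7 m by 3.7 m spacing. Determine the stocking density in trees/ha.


N = 10000 / 3.7^2 = 10000 / 13.69 = 730.460 ≈ 730 trees/ha

730 trees/ha


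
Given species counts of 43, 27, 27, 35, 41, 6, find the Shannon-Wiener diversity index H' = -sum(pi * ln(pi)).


Total N = 43 + 27 + 27 + 35 + 41 + 6 = 179
Per-species terms:
  p = 43/179 = 0.240223; ln(p) = -1.426188; p*ln(p) = 0.240223 * (-1.426188) = -0.342603
  p = 27/179 = 0.150838; ln(p) = -1.891549; p*ln(p) = 0.150838 * (-1.891549) = -0.285317
  p = 27/179 = 0.150838; ln(p) = -1.891549; p*ln(p) = 0.150838 * (-1.891549) = -0.285317
  p = 35/179 = 0.195531; ln(p) = -1.632036; p*ln(p) = 0.195531 * (-1.632036) = -0.319114
  p = 41/179 = 0.229050; ln(p) = -1.473815; p*ln(p) = 0.229050 * (-1.473815) = -0.337577
  p = 6/179 = 0.033520; ln(p) = -3.395613; p*ln(p) = 0.033520 * (-3.395613) = -0.113821
sum(p*ln(p)) = (-0.342603) + (-0.285317) + (-0.285317) + (-0.319114) + (-0.337577) + (-0.113821) = -1.683749
H' = -(-1.683749) = 1.683749 ≈ 1.6837

1.6837


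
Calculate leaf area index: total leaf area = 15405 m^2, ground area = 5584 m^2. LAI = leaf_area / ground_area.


LAI = 15405 / 5584 = 2.7588 ≈ 2.76

2.76


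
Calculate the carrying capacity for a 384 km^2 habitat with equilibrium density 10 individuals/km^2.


K = 10 * 384 = 3840 individuals

3840 individuals


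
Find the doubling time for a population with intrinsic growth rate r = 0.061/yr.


td = ln(2) / 0.061 = 0.693147 / 0.061 = 11.3631 ≈ 11.4 years

11.4 years


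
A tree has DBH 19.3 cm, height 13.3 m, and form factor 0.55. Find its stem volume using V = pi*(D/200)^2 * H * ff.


(D/200)^2 = (19.3/200)^2 = 0.0965^2 = 0.00931225
BA = 3.141593 * 0.00931225 = 0.0292553 m^2
V = 0.0292553 * 13.3 * 0.55 = 0.214003 ≈ 0.214 m^3

0.214 m^3


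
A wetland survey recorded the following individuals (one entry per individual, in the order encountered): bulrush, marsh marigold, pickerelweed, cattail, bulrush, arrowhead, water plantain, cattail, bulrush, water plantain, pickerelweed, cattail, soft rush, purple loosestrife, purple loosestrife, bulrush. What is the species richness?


Total individuals logged = 16
Distinct species (count of individuals): bulrush (4), marsh marigold (1), pickerelweed (2), cattail (3), arrowhead (1), water plantain (2), soft rush (1), purple loosestrife (2)
Species richness = number of distinct species = 8

8
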